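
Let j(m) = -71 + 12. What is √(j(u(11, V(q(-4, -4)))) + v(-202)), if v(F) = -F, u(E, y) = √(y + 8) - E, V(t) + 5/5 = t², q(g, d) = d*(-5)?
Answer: √143 ≈ 11.958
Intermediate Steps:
q(g, d) = -5*d
V(t) = -1 + t²
u(E, y) = √(8 + y) - E
j(m) = -59
√(j(u(11, V(q(-4, -4)))) + v(-202)) = √(-59 - 1*(-202)) = √(-59 + 202) = √143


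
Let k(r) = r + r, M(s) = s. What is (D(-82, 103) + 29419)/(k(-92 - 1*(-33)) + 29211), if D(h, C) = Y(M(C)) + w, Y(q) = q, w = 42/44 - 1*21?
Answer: 649043/640046 ≈ 1.0141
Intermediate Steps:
k(r) = 2*r
w = -441/22 (w = 42*(1/44) - 21 = 21/22 - 21 = -441/22 ≈ -20.045)
D(h, C) = -441/22 + C (D(h, C) = C - 441/22 = -441/22 + C)
(D(-82, 103) + 29419)/(k(-92 - 1*(-33)) + 29211) = ((-441/22 + 103) + 29419)/(2*(-92 - 1*(-33)) + 29211) = (1825/22 + 29419)/(2*(-92 + 33) + 29211) = 649043/(22*(2*(-59) + 29211)) = 649043/(22*(-118 + 29211)) = (649043/22)/29093 = (649043/22)*(1/29093) = 649043/640046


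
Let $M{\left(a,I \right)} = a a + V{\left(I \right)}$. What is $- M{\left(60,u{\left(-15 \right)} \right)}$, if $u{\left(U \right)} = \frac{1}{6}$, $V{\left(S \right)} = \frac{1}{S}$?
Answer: $-3606$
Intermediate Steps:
$u{\left(U \right)} = \frac{1}{6}$
$M{\left(a,I \right)} = \frac{1}{I} + a^{2}$ ($M{\left(a,I \right)} = a a + \frac{1}{I} = a^{2} + \frac{1}{I} = \frac{1}{I} + a^{2}$)
$- M{\left(60,u{\left(-15 \right)} \right)} = - (\frac{1}{\frac{1}{6}} + 60^{2}) = - (6 + 3600) = \left(-1\right) 3606 = -3606$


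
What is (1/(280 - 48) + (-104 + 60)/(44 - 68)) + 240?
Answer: 168319/696 ≈ 241.84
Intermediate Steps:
(1/(280 - 48) + (-104 + 60)/(44 - 68)) + 240 = (1/232 - 44/(-24)) + 240 = (1/232 - 44*(-1/24)) + 240 = (1/232 + 11/6) + 240 = 1279/696 + 240 = 168319/696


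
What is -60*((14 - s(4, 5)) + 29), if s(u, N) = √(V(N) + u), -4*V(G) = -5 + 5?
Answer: -2460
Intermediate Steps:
V(G) = 0 (V(G) = -(-5 + 5)/4 = -¼*0 = 0)
s(u, N) = √u (s(u, N) = √(0 + u) = √u)
-60*((14 - s(4, 5)) + 29) = -60*((14 - √4) + 29) = -60*((14 - 1*2) + 29) = -60*((14 - 2) + 29) = -60*(12 + 29) = -60*41 = -2460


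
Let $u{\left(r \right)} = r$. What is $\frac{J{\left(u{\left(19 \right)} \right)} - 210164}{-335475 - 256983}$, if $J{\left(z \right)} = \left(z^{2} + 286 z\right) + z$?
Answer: $\frac{102175}{296229} \approx 0.34492$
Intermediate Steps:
$J{\left(z \right)} = z^{2} + 287 z$
$\frac{J{\left(u{\left(19 \right)} \right)} - 210164}{-335475 - 256983} = \frac{19 \left(287 + 19\right) - 210164}{-335475 - 256983} = \frac{19 \cdot 306 - 210164}{-592458} = \left(5814 - 210164\right) \left(- \frac{1}{592458}\right) = \left(-204350\right) \left(- \frac{1}{592458}\right) = \frac{102175}{296229}$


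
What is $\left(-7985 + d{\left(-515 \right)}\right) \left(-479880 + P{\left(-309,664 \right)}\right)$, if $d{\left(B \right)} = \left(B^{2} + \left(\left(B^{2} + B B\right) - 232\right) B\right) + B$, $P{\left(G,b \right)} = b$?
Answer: $130732782052720$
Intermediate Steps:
$d{\left(B \right)} = B + B^{2} + B \left(-232 + 2 B^{2}\right)$ ($d{\left(B \right)} = \left(B^{2} + \left(\left(B^{2} + B^{2}\right) - 232\right) B\right) + B = \left(B^{2} + \left(2 B^{2} - 232\right) B\right) + B = \left(B^{2} + \left(-232 + 2 B^{2}\right) B\right) + B = \left(B^{2} + B \left(-232 + 2 B^{2}\right)\right) + B = B + B^{2} + B \left(-232 + 2 B^{2}\right)$)
$\left(-7985 + d{\left(-515 \right)}\right) \left(-479880 + P{\left(-309,664 \right)}\right) = \left(-7985 - 515 \left(-231 - 515 + 2 \left(-515\right)^{2}\right)\right) \left(-479880 + 664\right) = \left(-7985 - 515 \left(-231 - 515 + 2 \cdot 265225\right)\right) \left(-479216\right) = \left(-7985 - 515 \left(-231 - 515 + 530450\right)\right) \left(-479216\right) = \left(-7985 - 272797560\right) \left(-479216\right) = \left(-272805545\right) \left(-479216\right) = 130732782052720$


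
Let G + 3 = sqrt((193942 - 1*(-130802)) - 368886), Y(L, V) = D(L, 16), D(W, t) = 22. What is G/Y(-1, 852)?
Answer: -3/22 + I*sqrt(44142)/22 ≈ -0.13636 + 9.55*I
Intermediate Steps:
Y(L, V) = 22
G = -3 + I*sqrt(44142) (G = -3 + sqrt((193942 - 1*(-130802)) - 368886) = -3 + sqrt((193942 + 130802) - 368886) = -3 + sqrt(324744 - 368886) = -3 + sqrt(-44142) = -3 + I*sqrt(44142) ≈ -3.0 + 210.1*I)
G/Y(-1, 852) = (-3 + I*sqrt(44142))/22 = (-3 + I*sqrt(44142))*(1/22) = -3/22 + I*sqrt(44142)/22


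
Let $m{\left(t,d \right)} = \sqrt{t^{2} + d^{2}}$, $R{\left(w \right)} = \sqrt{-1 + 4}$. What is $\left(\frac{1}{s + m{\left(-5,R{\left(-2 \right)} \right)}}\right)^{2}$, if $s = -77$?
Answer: $\frac{1}{\left(77 - 2 \sqrt{7}\right)^{2}} \approx 0.00019447$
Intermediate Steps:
$R{\left(w \right)} = \sqrt{3}$
$m{\left(t,d \right)} = \sqrt{d^{2} + t^{2}}$
$\left(\frac{1}{s + m{\left(-5,R{\left(-2 \right)} \right)}}\right)^{2} = \left(\frac{1}{-77 + \sqrt{\left(\sqrt{3}\right)^{2} + \left(-5\right)^{2}}}\right)^{2} = \left(\frac{1}{-77 + \sqrt{3 + 25}}\right)^{2} = \left(\frac{1}{-77 + \sqrt{28}}\right)^{2} = \left(\frac{1}{-77 + 2 \sqrt{7}}\right)^{2} = \frac{1}{\left(-77 + 2 \sqrt{7}\right)^{2}}$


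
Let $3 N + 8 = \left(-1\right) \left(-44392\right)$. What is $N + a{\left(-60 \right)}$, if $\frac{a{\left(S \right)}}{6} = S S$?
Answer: $\frac{109184}{3} \approx 36395.0$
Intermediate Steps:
$a{\left(S \right)} = 6 S^{2}$ ($a{\left(S \right)} = 6 S S = 6 S^{2}$)
$N = \frac{44384}{3}$ ($N = - \frac{8}{3} + \frac{\left(-1\right) \left(-44392\right)}{3} = - \frac{8}{3} + \frac{1}{3} \cdot 44392 = - \frac{8}{3} + \frac{44392}{3} = \frac{44384}{3} \approx 14795.0$)
$N + a{\left(-60 \right)} = \frac{44384}{3} + 6 \left(-60\right)^{2} = \frac{44384}{3} + 6 \cdot 3600 = \frac{44384}{3} + 21600 = \frac{109184}{3}$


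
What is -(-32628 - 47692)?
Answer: 80320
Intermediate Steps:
-(-32628 - 47692) = -1*(-80320) = 80320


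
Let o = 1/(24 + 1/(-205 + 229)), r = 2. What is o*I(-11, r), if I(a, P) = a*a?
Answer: 2904/577 ≈ 5.0329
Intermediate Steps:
I(a, P) = a²
o = 24/577 (o = 1/(24 + 1/24) = 1/(577/24) = 24/577 ≈ 0.041594)
o*I(-11, r) = (24/577)*(-11)² = (24/577)*121 = 2904/577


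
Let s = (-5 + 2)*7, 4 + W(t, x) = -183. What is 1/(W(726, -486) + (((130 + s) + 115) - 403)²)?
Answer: 1/31854 ≈ 3.1393e-5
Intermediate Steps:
W(t, x) = -187 (W(t, x) = -4 - 183 = -187)
s = -21 (s = -3*7 = -21)
1/(W(726, -486) + (((130 + s) + 115) - 403)²) = 1/(-187 + (((130 - 21) + 115) - 403)²) = 1/(-187 + ((109 + 115) - 403)²) = 1/(-187 + (224 - 403)²) = 1/(-187 + (-179)²) = 1/(-187 + 32041) = 1/31854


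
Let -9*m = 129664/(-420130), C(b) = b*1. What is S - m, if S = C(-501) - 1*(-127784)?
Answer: 240639265723/1890585 ≈ 1.2728e+5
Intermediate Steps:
C(b) = b
m = 64832/1890585 (m = -129664/(9*(-420130)) = -129664*(-1)/(9*420130) = -⅑*(-64832/210065) = 64832/1890585 ≈ 0.034292)
S = 127283 (S = -501 - 1*(-127784) = -501 + 127784 = 127283)
S - m = 127283 - 1*64832/1890585 = 127283 - 64832/1890585 = 240639265723/1890585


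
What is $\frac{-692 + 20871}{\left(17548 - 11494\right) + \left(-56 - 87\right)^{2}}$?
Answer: $\frac{1187}{1559} \approx 0.76139$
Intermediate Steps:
$\frac{-692 + 20871}{\left(17548 - 11494\right) + \left(-56 - 87\right)^{2}} = \frac{20179}{6054 + \left(-143\right)^{2}} = \frac{20179}{6054 + 20449} = \frac{20179}{26503} = 20179 \cdot \frac{1}{26503} = \frac{1187}{1559}$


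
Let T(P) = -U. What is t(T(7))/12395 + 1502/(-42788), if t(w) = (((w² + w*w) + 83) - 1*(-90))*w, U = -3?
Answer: 2950117/265178630 ≈ 0.011125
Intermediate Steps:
T(P) = 3 (T(P) = -1*(-3) = 3)
t(w) = w*(173 + 2*w²) (t(w) = (((w² + w²) + 83) + 90)*w = ((2*w² + 83) + 90)*w = ((83 + 2*w²) + 90)*w = (173 + 2*w²)*w = w*(173 + 2*w²))
t(T(7))/12395 + 1502/(-42788) = (3*(173 + 2*3²))/12395 + 1502/(-42788) = (3*(173 + 2*9))*(1/12395) + 1502*(-1/42788) = (3*(173 + 18))*(1/12395) - 751/21394 = (3*191)*(1/12395) - 751/21394 = 573*(1/12395) - 751/21394 = 573/12395 - 751/21394 = 2950117/265178630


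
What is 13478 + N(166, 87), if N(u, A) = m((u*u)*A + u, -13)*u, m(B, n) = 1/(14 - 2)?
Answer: 80951/6 ≈ 13492.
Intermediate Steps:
m(B, n) = 1/12
N(u, A) = u/12
13478 + N(166, 87) = 13478 + (1/12)*166 = 13478 + 83/6 = 80951/6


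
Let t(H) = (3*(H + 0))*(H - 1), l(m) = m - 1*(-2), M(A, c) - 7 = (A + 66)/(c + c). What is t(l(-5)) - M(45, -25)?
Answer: 1561/50 ≈ 31.220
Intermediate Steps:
M(A, c) = 7 + (66 + A)/(2*c) (M(A, c) = 7 + (A + 66)/(c + c) = 7 + (66 + A)/((2*c)) = 7 + (66 + A)*(1/(2*c)) = 7 + (66 + A)/(2*c))
l(m) = 2 + m (l(m) = m + 2 = 2 + m)
t(H) = 3*H*(-1 + H) (t(H) = (3*H)*(-1 + H) = 3*H*(-1 + H))
t(l(-5)) - M(45, -25) = 3*(2 - 5)*(-1 + (2 - 5)) - (66 + 45 + 14*(-25))/(2*(-25)) = 3*(-3)*(-1 - 3) - (-1)*(66 + 45 - 350)/(2*25) = 3*(-3)*(-4) - (-1)*(-239)/(2*25) = 36 - 1*239/50 = 36 - 239/50 = 1561/50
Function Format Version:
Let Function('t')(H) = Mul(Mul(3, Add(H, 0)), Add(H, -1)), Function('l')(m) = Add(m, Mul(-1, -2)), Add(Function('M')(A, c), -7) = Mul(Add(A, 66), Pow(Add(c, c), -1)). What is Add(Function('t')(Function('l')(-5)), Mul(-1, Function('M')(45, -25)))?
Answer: Rational(1561, 50) ≈ 31.220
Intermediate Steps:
Function('M')(A, c) = Add(7, Mul(Rational(1, 2), Pow(c, -1), Add(66, A))) (Function('M')(A, c) = Add(7, Mul(Add(A, 66), Pow(Add(c, c), -1))) = Add(7, Mul(Add(66, A), Pow(Mul(2, c), -1))) = Add(7, Mul(Add(66, A), Mul(Rational(1, 2), Pow(c, -1)))) = Add(7, Mul(Rational(1, 2), Pow(c, -1), Add(66, A))))
Function('l')(m) = Add(2, m) (Function('l')(m) = Add(m, 2) = Add(2, m))
Function('t')(H) = Mul(3, H, Add(-1, H)) (Function('t')(H) = Mul(Mul(3, H), Add(-1, H)) = Mul(3, H, Add(-1, H)))
Add(Function('t')(Function('l')(-5)), Mul(-1, Function('M')(45, -25))) = Add(Mul(3, Add(2, -5), Add(-1, Add(2, -5))), Mul(-1, Mul(Rational(1, 2), Pow(-25, -1), Add(66, 45, Mul(14, -25))))) = Add(Mul(3, -3, Add(-1, -3)), Mul(-1, Mul(Rational(1, 2), Rational(-1, 25), Add(66, 45, -350)))) = Add(Mul(3, -3, -4), Mul(-1, Mul(Rational(1, 2), Rational(-1, 25), -239))) = Add(36, Mul(-1, Rational(239, 50))) = Add(36, Rational(-239, 50)) = Rational(1561, 50)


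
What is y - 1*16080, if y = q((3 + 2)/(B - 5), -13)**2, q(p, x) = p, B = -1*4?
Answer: -1302455/81 ≈ -16080.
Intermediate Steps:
B = -4
y = 25/81 (y = ((3 + 2)/(-4 - 5))**2 = (5/(-9))**2 = (5*(-1/9))**2 = (-5/9)**2 = 25/81 ≈ 0.30864)
y - 1*16080 = 25/81 - 1*16080 = 25/81 - 16080 = -1302455/81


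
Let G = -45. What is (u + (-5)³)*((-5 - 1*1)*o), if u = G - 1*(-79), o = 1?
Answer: 546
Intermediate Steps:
u = 34 (u = -45 - 1*(-79) = -45 + 79 = 34)
(u + (-5)³)*((-5 - 1*1)*o) = (34 + (-5)³)*((-5 - 1*1)*1) = (34 - 125)*((-5 - 1)*1) = -(-546) = -91*(-6) = 546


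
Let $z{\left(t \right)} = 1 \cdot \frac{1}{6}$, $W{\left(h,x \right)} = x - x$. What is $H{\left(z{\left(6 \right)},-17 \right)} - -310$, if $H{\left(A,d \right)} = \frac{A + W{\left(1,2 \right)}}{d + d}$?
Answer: $\frac{63239}{204} \approx 310.0$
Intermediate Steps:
$W{\left(h,x \right)} = 0$
$z{\left(t \right)} = \frac{1}{6}$ ($z{\left(t \right)} = 1 \cdot \frac{1}{6} = \frac{1}{6}$)
$H{\left(A,d \right)} = \frac{A}{2 d}$ ($H{\left(A,d \right)} = \frac{A + 0}{d + d} = \frac{A}{2 d}$)
$H{\left(z{\left(6 \right)},-17 \right)} - -310 = \frac{1}{2} \cdot \frac{1}{6} \frac{1}{-17} - -310 = \frac{1}{2} \cdot \frac{1}{6} \left(- \frac{1}{17}\right) + 310 = - \frac{1}{204} + 310 = \frac{63239}{204}$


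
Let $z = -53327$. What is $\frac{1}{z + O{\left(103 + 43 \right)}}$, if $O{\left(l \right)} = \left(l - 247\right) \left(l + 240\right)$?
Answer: $- \frac{1}{92313} \approx -1.0833 \cdot 10^{-5}$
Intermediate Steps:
$O{\left(l \right)} = \left(-247 + l\right) \left(240 + l\right)$
$\frac{1}{z + O{\left(103 + 43 \right)}} = \frac{1}{-53327 - \left(59280 - \left(103 + 43\right)^{2} + 7 \left(103 + 43\right)\right)} = \frac{1}{-53327 - \left(60302 - 21316\right)} = \frac{1}{-53327 - 38986} = \frac{1}{-92313} = - \frac{1}{92313}$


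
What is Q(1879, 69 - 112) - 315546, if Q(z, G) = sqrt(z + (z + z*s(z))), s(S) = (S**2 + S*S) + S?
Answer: -315546 + sqrt(13271683277) ≈ -2.0034e+5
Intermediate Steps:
s(S) = S + 2*S**2 (s(S) = (S**2 + S**2) + S = 2*S**2 + S = S + 2*S**2)
Q(z, G) = sqrt(2*z + z**2*(1 + 2*z)) (Q(z, G) = sqrt(z + (z + z*(z*(1 + 2*z)))) = sqrt(z + (z + z**2*(1 + 2*z))) = sqrt(2*z + z**2*(1 + 2*z)))
Q(1879, 69 - 112) - 315546 = sqrt(1879*(2 + 1879*(1 + 2*1879))) - 315546 = sqrt(1879*(2 + 1879*(1 + 3758))) - 315546 = sqrt(1879*(2 + 1879*3759)) - 315546 = sqrt(1879*(2 + 7063161)) - 315546 = sqrt(1879*7063163) - 315546 = sqrt(13271683277) - 315546 = -315546 + sqrt(13271683277)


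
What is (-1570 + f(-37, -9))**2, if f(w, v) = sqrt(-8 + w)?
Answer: 2464855 - 9420*I*sqrt(5) ≈ 2.4649e+6 - 21064.0*I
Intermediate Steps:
(-1570 + f(-37, -9))**2 = (-1570 + sqrt(-8 - 37))**2 = (-1570 + sqrt(-45))**2 = (-1570 + 3*I*sqrt(5))**2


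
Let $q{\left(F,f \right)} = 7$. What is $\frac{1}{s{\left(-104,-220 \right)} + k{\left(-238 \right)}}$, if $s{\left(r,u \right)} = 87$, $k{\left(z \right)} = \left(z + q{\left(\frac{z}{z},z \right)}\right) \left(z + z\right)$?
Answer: $\frac{1}{110043} \approx 9.0874 \cdot 10^{-6}$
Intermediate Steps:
$k{\left(z \right)} = 2 z \left(7 + z\right)$ ($k{\left(z \right)} = \left(z + 7\right) \left(z + z\right) = \left(7 + z\right) 2 z = 2 z \left(7 + z\right)$)
$\frac{1}{s{\left(-104,-220 \right)} + k{\left(-238 \right)}} = \frac{1}{87 + 2 \left(-238\right) \left(7 - 238\right)} = \frac{1}{87 + 2 \left(-238\right) \left(-231\right)} = \frac{1}{87 + 109956} = \frac{1}{110043}$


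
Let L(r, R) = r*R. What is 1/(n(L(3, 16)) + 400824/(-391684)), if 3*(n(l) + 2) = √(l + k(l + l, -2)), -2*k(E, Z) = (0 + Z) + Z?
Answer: -130451922936/154686826343 - 143827833615*√2/309373652686 ≈ -1.5008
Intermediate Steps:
L(r, R) = R*r
k(E, Z) = -Z (k(E, Z) = -((0 + Z) + Z)/2 = -(Z + Z)/2 = -Z)
n(l) = -2 + √(2 + l)/3 (n(l) = -2 + √(l - 1*(-2))/3 = -2 + √(l + 2)/3 = -2 + √(2 + l)/3)
1/(n(L(3, 16)) + 400824/(-391684)) = 1/((-2 + √(2 + 16*3)/3) + 400824/(-391684)) = 1/((-2 + √(2 + 48)/3) + 400824*(-1/391684)) = 1/((-2 + √50/3) - 100206/97921) = 1/((-2 + (5*√2)/3) - 100206/97921) = 1/((-2 + 5*√2/3) - 100206/97921) = 1/(-296048/97921 + 5*√2/3)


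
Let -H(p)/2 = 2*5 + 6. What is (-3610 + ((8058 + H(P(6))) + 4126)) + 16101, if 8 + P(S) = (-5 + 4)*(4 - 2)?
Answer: 24643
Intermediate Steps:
P(S) = -10 (P(S) = -8 + (-5 + 4)*(4 - 2) = -8 - 1*2 = -8 - 2 = -10)
H(p) = -32 (H(p) = -2*(2*5 + 6) = -2*(10 + 6) = -2*16 = -32)
(-3610 + ((8058 + H(P(6))) + 4126)) + 16101 = (-3610 + ((8058 - 32) + 4126)) + 16101 = (-3610 + (8026 + 4126)) + 16101 = (-3610 + 12152) + 16101 = 8542 + 16101 = 24643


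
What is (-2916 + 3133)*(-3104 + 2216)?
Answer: -192696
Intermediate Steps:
(-2916 + 3133)*(-3104 + 2216) = 217*(-888) = -192696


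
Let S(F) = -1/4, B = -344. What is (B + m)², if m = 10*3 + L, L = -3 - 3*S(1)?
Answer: 1600225/16 ≈ 1.0001e+5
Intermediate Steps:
S(F) = -¼ (S(F) = -1*¼ = -¼)
L = -9/4 (L = -3 - 3*(-¼) = -3 + ¾ = -9/4 ≈ -2.2500)
m = 111/4 (m = 10*3 - 9/4 = 30 - 9/4 = 111/4 ≈ 27.750)
(B + m)² = (-344 + 111/4)² = (-1265/4)² = 1600225/16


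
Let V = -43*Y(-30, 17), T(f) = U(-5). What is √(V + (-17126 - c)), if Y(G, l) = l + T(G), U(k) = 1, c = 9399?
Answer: I*√27299 ≈ 165.22*I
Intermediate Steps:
T(f) = 1
Y(G, l) = 1 + l (Y(G, l) = l + 1 = 1 + l)
V = -774 (V = -43*(1 + 17) = -43*18 = -774)
√(V + (-17126 - c)) = √(-774 + (-17126 - 1*9399)) = √(-774 + (-17126 - 9399)) = √(-774 - 26525) = √(-27299) = I*√27299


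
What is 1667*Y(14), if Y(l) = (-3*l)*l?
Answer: -980196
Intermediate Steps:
Y(l) = -3*l²
1667*Y(14) = 1667*(-3*14²) = 1667*(-3*196) = 1667*(-588) = -980196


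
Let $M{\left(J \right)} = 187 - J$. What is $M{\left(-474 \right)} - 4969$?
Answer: $-4308$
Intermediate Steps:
$M{\left(-474 \right)} - 4969 = \left(187 - -474\right) - 4969 = \left(187 + 474\right) - 4969 = 661 - 4969 = -4308$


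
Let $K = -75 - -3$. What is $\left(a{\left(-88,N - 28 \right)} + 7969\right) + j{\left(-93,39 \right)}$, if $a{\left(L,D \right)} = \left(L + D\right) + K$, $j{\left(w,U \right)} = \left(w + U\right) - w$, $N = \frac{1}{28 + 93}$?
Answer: $\frac{946221}{121} \approx 7820.0$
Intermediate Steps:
$K = -72$ ($K = -75 + 3 = -72$)
$N = \frac{1}{121} \approx 0.0082645$
$j{\left(w,U \right)} = U$ ($j{\left(w,U \right)} = \left(U + w\right) - w = U$)
$a{\left(L,D \right)} = -72 + D + L$ ($a{\left(L,D \right)} = \left(L + D\right) - 72 = \left(D + L\right) - 72 = -72 + D + L$)
$\left(a{\left(-88,N - 28 \right)} + 7969\right) + j{\left(-93,39 \right)} = \left(\left(-72 + \left(\frac{1}{121} - 28\right) - 88\right) + 7969\right) + 39 = \left(\left(-72 - \frac{3387}{121} - 88\right) + 7969\right) + 39 = \left(- \frac{22747}{121} + 7969\right) + 39 = \frac{941502}{121} + 39 = \frac{946221}{121}$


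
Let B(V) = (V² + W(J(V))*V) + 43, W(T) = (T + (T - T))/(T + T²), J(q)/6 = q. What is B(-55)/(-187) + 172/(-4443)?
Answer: -4495466117/273346689 ≈ -16.446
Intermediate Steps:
J(q) = 6*q
W(T) = T/(T + T²) (W(T) = (T + 0)/(T + T²) = T/(T + T²))
B(V) = 43 + V² + V/(1 + 6*V) (B(V) = (V² + V/(1 + 6*V)) + 43 = 43 + V² + V/(1 + 6*V))
B(-55)/(-187) + 172/(-4443) = ((-55 + (1 + 6*(-55))*(43 + (-55)²))/(1 + 6*(-55)))/(-187) + 172/(-4443) = ((-55 + (1 - 330)*(43 + 3025))/(1 - 330))*(-1/187) + 172*(-1/4443) = ((-55 - 329*3068)/(-329))*(-1/187) - 172/4443 = -(-55 - 1009372)/329*(-1/187) - 172/4443 = -1/329*(-1009427)*(-1/187) - 172/4443 = (1009427/329)*(-1/187) - 172/4443 = -1009427/61523 - 172/4443 = -4495466117/273346689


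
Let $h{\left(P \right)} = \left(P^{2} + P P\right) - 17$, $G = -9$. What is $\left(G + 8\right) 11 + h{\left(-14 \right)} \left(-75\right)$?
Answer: $-28136$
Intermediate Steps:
$h{\left(P \right)} = -17 + 2 P^{2}$ ($h{\left(P \right)} = \left(P^{2} + P^{2}\right) - 17 = 2 P^{2} - 17 = -17 + 2 P^{2}$)
$\left(G + 8\right) 11 + h{\left(-14 \right)} \left(-75\right) = \left(-9 + 8\right) 11 + \left(-17 + 2 \left(-14\right)^{2}\right) \left(-75\right) = \left(-1\right) 11 + \left(-17 + 2 \cdot 196\right) \left(-75\right) = -11 + \left(-17 + 392\right) \left(-75\right) = -11 + 375 \left(-75\right) = -11 - 28125 = -28136$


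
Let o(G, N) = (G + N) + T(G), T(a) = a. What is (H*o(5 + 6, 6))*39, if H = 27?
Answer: 29484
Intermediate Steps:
o(G, N) = N + 2*G (o(G, N) = (G + N) + G = N + 2*G)
(H*o(5 + 6, 6))*39 = (27*(6 + 2*(5 + 6)))*39 = (27*(6 + 2*11))*39 = (27*(6 + 22))*39 = (27*28)*39 = 756*39 = 29484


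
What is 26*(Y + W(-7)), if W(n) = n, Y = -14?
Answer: -546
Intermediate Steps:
26*(Y + W(-7)) = 26*(-14 - 7) = 26*(-21) = -546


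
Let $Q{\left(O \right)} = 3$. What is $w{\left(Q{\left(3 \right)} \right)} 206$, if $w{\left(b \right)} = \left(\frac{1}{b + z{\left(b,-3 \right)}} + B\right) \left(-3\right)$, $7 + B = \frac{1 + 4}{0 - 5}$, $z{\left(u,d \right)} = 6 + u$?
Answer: $\frac{9785}{2} \approx 4892.5$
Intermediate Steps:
$B = -8$ ($B = -7 + \frac{1 + 4}{0 - 5} = -7 + \frac{5}{-5} = -7 + 5 \left(- \frac{1}{5}\right) = -7 - 1 = -8$)
$w{\left(b \right)} = 24 - \frac{3}{6 + 2 b}$ ($w{\left(b \right)} = \left(\frac{1}{b + \left(6 + b\right)} - 8\right) \left(-3\right) = \left(\frac{1}{6 + 2 b} - 8\right) \left(-3\right) = \left(-8 + \frac{1}{6 + 2 b}\right) \left(-3\right) = 24 - \frac{3}{6 + 2 b}$)
$w{\left(Q{\left(3 \right)} \right)} 206 = \frac{3 \left(47 + 16 \cdot 3\right)}{2 \left(3 + 3\right)} 206 = \frac{3 \left(47 + 48\right)}{2 \cdot 6} \cdot 206 = \frac{3}{2} \cdot \frac{1}{6} \cdot 95 \cdot 206 = \frac{95}{4} \cdot 206 = \frac{9785}{2}$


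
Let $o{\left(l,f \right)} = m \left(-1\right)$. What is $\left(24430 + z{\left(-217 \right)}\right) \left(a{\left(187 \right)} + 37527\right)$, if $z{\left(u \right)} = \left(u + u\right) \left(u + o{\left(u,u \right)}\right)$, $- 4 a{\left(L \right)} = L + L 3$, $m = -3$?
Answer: $4380206040$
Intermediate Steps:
$o{\left(l,f \right)} = 3$ ($o{\left(l,f \right)} = \left(-3\right) \left(-1\right) = 3$)
$a{\left(L \right)} = - L$ ($a{\left(L \right)} = - \frac{L + L 3}{4} = - \frac{L + 3 L}{4} = - \frac{4 L}{4} = - L$)
$z{\left(u \right)} = 2 u \left(3 + u\right)$ ($z{\left(u \right)} = \left(u + u\right) \left(u + 3\right) = 2 u \left(3 + u\right)$)
$\left(24430 + z{\left(-217 \right)}\right) \left(a{\left(187 \right)} + 37527\right) = \left(24430 + 2 \left(-217\right) \left(3 - 217\right)\right) \left(\left(-1\right) 187 + 37527\right) = \left(24430 + 2 \left(-217\right) \left(-214\right)\right) \left(-187 + 37527\right) = \left(24430 + 92876\right) 37340 = 117306 \cdot 37340 = 4380206040$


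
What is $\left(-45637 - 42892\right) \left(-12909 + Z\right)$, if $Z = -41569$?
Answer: $4822882862$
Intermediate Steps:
$\left(-45637 - 42892\right) \left(-12909 + Z\right) = \left(-45637 - 42892\right) \left(-12909 - 41569\right) = \left(-88529\right) \left(-54478\right) = 4822882862$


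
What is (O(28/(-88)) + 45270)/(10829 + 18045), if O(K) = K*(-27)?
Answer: 996129/635228 ≈ 1.5681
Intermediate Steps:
O(K) = -27*K
(O(28/(-88)) + 45270)/(10829 + 18045) = (-756/(-88) + 45270)/(10829 + 18045) = (-756*(-1)/88 + 45270)/28874 = (-27*(-7/22) + 45270)*(1/28874) = (189/22 + 45270)*(1/28874) = (996129/22)*(1/28874) = 996129/635228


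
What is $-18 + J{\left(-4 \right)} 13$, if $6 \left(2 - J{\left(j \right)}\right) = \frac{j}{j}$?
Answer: $\frac{35}{6} \approx 5.8333$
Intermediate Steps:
$J{\left(j \right)} = \frac{11}{6}$ ($J{\left(j \right)} = 2 - \frac{j \frac{1}{j}}{6} = 2 - \frac{1}{6} = \frac{11}{6}$)
$-18 + J{\left(-4 \right)} 13 = -18 + \frac{11}{6} \cdot 13 = -18 + \frac{143}{6} = \frac{35}{6}$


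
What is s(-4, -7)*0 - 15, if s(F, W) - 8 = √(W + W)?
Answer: -15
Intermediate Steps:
s(F, W) = 8 + √2*√W (s(F, W) = 8 + √(W + W) = 8 + √(2*W) = 8 + √2*√W)
s(-4, -7)*0 - 15 = (8 + √2*√(-7))*0 - 15 = (8 + √2*(I*√7))*0 - 15 = (8 + I*√14)*0 - 15 = 0 - 15 = -15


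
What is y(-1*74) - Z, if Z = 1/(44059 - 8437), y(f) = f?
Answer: -2636029/35622 ≈ -74.000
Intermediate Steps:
Z = 1/35622 ≈ 2.8073e-5
y(-1*74) - Z = -1*74 - 1*1/35622 = -74 - 1/35622 = -2636029/35622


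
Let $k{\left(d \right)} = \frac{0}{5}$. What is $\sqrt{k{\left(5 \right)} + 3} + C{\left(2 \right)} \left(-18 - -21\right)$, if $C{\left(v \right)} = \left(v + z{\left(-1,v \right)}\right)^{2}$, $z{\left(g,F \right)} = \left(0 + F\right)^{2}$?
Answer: $108 + \sqrt{3} \approx 109.73$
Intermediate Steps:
$z{\left(g,F \right)} = F^{2}$
$C{\left(v \right)} = \left(v + v^{2}\right)^{2}$
$k{\left(d \right)} = 0$ ($k{\left(d \right)} = 0 \cdot \frac{1}{5} = 0$)
$\sqrt{k{\left(5 \right)} + 3} + C{\left(2 \right)} \left(-18 - -21\right) = \sqrt{0 + 3} + 2^{2} \left(1 + 2\right)^{2} \left(-18 - -21\right) = \sqrt{3} + 4 \cdot 3^{2} \left(-18 + 21\right) = \sqrt{3} + 4 \cdot 9 \cdot 3 = \sqrt{3} + 36 \cdot 3 = \sqrt{3} + 108 = 108 + \sqrt{3}$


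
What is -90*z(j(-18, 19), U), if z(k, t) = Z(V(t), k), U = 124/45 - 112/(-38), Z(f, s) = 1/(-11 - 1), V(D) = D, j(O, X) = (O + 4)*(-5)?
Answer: 15/2 ≈ 7.5000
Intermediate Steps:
j(O, X) = -20 - 5*O (j(O, X) = (4 + O)*(-5) = -20 - 5*O)
Z(f, s) = -1/12 (Z(f, s) = 1/(-12) = -1/12)
U = 4876/855 (U = 124*(1/45) - 112*(-1/38) = 124/45 + 56/19 = 4876/855 ≈ 5.7029)
z(k, t) = -1/12
-90*z(j(-18, 19), U) = -90*(-1/12) = 15/2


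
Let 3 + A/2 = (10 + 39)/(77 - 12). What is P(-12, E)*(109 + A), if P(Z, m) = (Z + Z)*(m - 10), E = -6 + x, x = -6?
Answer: 3586704/65 ≈ 55180.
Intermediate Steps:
A = -292/65 (A = -6 + 2*((10 + 39)/(77 - 12)) = -6 + 2*(49/65) = -6 + 98/65 = -292/65 ≈ -4.4923)
E = -12 (E = -6 - 6 = -12)
P(Z, m) = 2*Z*(-10 + m) (P(Z, m) = (2*Z)*(-10 + m) = 2*Z*(-10 + m))
P(-12, E)*(109 + A) = (2*(-12)*(-10 - 12))*(109 - 292/65) = (2*(-12)*(-22))*(6793/65) = 528*(6793/65) = 3586704/65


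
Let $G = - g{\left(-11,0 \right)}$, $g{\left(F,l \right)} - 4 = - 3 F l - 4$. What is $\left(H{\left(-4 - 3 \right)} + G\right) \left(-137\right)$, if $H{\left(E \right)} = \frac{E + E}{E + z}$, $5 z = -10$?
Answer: $- \frac{1918}{9} \approx -213.11$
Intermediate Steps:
$g{\left(F,l \right)} = - 3 F l$ ($g{\left(F,l \right)} = 4 + \left(- 3 F l - 4\right) = 4 - \left(4 + 3 F l\right) = - 3 F l$)
$z = -2$ ($z = \frac{1}{5} \left(-10\right) = -2$)
$G = 0$ ($G = - \left(-3\right) \left(-11\right) 0 = \left(-1\right) 0 = 0$)
$H{\left(E \right)} = \frac{2 E}{-2 + E}$ ($H{\left(E \right)} = \frac{E + E}{E - 2} = \frac{2 E}{-2 + E}$)
$\left(H{\left(-4 - 3 \right)} + G\right) \left(-137\right) = \left(\frac{2 \left(-4 - 3\right)}{-2 - 7} + 0\right) \left(-137\right) = \left(2 \left(-7\right) \frac{1}{-2 - 7} + 0\right) \left(-137\right) = \left(2 \left(-7\right) \frac{1}{-9} + 0\right) \left(-137\right) = \left(2 \left(-7\right) \left(- \frac{1}{9}\right) + 0\right) \left(-137\right) = \left(\frac{14}{9} + 0\right) \left(-137\right) = \frac{14}{9} \left(-137\right) = - \frac{1918}{9}$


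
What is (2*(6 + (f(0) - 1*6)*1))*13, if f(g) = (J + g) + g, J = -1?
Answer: -26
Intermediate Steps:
f(g) = -1 + 2*g (f(g) = (-1 + g) + g = -1 + 2*g)
(2*(6 + (f(0) - 1*6)*1))*13 = (2*(6 + ((-1 + 2*0) - 1*6)*1))*13 = (2*(6 + ((-1 + 0) - 6)*1))*13 = (2*(6 + (-1 - 6)*1))*13 = (2*(6 - 7*1))*13 = (2*(6 - 7))*13 = (2*(-1))*13 = -2*13 = -26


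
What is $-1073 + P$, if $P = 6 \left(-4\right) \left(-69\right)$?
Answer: $583$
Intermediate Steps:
$P = 1656$ ($P = \left(-24\right) \left(-69\right) = 1656$)
$-1073 + P = -1073 + 1656 = 583$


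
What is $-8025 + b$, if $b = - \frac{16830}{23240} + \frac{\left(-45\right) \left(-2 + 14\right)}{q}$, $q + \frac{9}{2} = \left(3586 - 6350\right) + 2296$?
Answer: $- \frac{2664161}{332} \approx -8024.6$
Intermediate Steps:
$q = - \frac{945}{2}$ ($q = - \frac{9}{2} + \left(\left(3586 - 6350\right) + 2296\right) = - \frac{9}{2} + \left(-2764 + 2296\right) = - \frac{9}{2} - 468 = - \frac{945}{2} \approx -472.5$)
$b = \frac{139}{332}$ ($b = - \frac{16830}{23240} + \frac{\left(-45\right) \left(-2 + 14\right)}{- \frac{945}{2}} = \left(-16830\right) \frac{1}{23240} + \left(-45\right) 12 \left(- \frac{2}{945}\right) = - \frac{1683}{2324} - - \frac{8}{7} = - \frac{1683}{2324} + \frac{8}{7} = \frac{139}{332} \approx 0.41867$)
$-8025 + b = -8025 + \frac{139}{332} = - \frac{2664161}{332}$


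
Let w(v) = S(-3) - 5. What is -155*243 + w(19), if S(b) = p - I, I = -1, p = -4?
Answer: -37673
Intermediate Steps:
S(b) = -3 (S(b) = -4 - 1*(-1) = -4 + 1 = -3)
w(v) = -8 (w(v) = -3 - 5 = -8)
-155*243 + w(19) = -155*243 - 8 = -37665 - 8 = -37673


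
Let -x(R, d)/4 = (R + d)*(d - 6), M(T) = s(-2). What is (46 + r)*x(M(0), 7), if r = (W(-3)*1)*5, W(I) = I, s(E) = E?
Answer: -620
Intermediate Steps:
M(T) = -2
x(R, d) = -4*(-6 + d)*(R + d) (x(R, d) = -4*(R + d)*(d - 6) = -4*(R + d)*(-6 + d) = -4*(-6 + d)*(R + d))
r = -15 (r = -3*1*5 = -3*5 = -15)
(46 + r)*x(M(0), 7) = (46 - 15)*(-4*7² + 24*(-2) + 24*7 - 4*(-2)*7) = 31*(-4*49 - 48 + 168 + 56) = 31*(-196 - 48 + 168 + 56) = 31*(-20) = -620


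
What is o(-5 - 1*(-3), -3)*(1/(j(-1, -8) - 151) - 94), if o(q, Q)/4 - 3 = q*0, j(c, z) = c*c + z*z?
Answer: -48510/43 ≈ -1128.1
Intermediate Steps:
j(c, z) = c**2 + z**2
o(q, Q) = 12 (o(q, Q) = 12 + 4*(q*0) = 12 + 4*0 = 12 + 0 = 12)
o(-5 - 1*(-3), -3)*(1/(j(-1, -8) - 151) - 94) = 12*(1/(((-1)**2 + (-8)**2) - 151) - 94) = 12*(1/((1 + 64) - 151) - 94) = 12*(1/(65 - 151) - 94) = 12*(1/(-86) - 94) = 12*(-1/86 - 94) = 12*(-8085/86) = -48510/43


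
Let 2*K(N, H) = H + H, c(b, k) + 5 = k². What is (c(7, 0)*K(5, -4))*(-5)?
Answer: -100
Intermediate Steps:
c(b, k) = -5 + k²
K(N, H) = H (K(N, H) = (H + H)/2 = (2*H)/2 = H)
(c(7, 0)*K(5, -4))*(-5) = ((-5 + 0²)*(-4))*(-5) = ((-5 + 0)*(-4))*(-5) = -5*(-4)*(-5) = 20*(-5) = -100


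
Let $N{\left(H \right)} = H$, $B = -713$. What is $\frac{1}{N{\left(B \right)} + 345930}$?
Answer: $\frac{1}{345217} \approx 2.8967 \cdot 10^{-6}$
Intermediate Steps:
$\frac{1}{N{\left(B \right)} + 345930} = \frac{1}{-713 + 345930} = \frac{1}{345217}$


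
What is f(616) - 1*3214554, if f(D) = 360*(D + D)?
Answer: -2771034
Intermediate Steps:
f(D) = 720*D (f(D) = 360*(2*D) = 720*D)
f(616) - 1*3214554 = 720*616 - 1*3214554 = 443520 - 3214554 = -2771034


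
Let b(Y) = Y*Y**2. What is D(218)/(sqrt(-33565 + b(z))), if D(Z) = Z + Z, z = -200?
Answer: -436*I*sqrt(8033565)/8033565 ≈ -0.15383*I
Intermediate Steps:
b(Y) = Y**3
D(Z) = 2*Z
D(218)/(sqrt(-33565 + b(z))) = (2*218)/(sqrt(-33565 + (-200)**3)) = 436/(sqrt(-33565 - 8000000)) = 436/(sqrt(-8033565)) = 436/((I*sqrt(8033565))) = 436*(-I*sqrt(8033565)/8033565) = -436*I*sqrt(8033565)/8033565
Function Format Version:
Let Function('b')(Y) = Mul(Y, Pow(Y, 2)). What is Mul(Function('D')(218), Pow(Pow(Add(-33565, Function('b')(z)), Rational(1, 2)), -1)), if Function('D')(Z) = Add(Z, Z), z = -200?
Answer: Mul(Rational(-436, 8033565), I, Pow(8033565, Rational(1, 2))) ≈ Mul(-0.15383, I)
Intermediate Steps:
Function('b')(Y) = Pow(Y, 3)
Function('D')(Z) = Mul(2, Z)
Mul(Function('D')(218), Pow(Pow(Add(-33565, Function('b')(z)), Rational(1, 2)), -1)) = Mul(Mul(2, 218), Pow(Pow(Add(-33565, Pow(-200, 3)), Rational(1, 2)), -1)) = Mul(436, Pow(Pow(Add(-33565, -8000000), Rational(1, 2)), -1)) = Mul(436, Pow(Pow(-8033565, Rational(1, 2)), -1)) = Mul(436, Pow(Mul(I, Pow(8033565, Rational(1, 2))), -1)) = Mul(436, Mul(Rational(-1, 8033565), I, Pow(8033565, Rational(1, 2)))) = Mul(Rational(-436, 8033565), I, Pow(8033565, Rational(1, 2)))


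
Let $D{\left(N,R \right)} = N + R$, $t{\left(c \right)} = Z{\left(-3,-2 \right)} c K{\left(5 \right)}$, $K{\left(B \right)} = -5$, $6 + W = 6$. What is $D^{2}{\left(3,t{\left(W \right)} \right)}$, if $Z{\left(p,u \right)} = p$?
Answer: $9$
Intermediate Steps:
$W = 0$ ($W = -6 + 6 = 0$)
$t{\left(c \right)} = 15 c$ ($t{\left(c \right)} = - 3 c \left(-5\right) = 15 c$)
$D^{2}{\left(3,t{\left(W \right)} \right)} = \left(3 + 15 \cdot 0\right)^{2} = \left(3 + 0\right)^{2} = 3^{2} = 9$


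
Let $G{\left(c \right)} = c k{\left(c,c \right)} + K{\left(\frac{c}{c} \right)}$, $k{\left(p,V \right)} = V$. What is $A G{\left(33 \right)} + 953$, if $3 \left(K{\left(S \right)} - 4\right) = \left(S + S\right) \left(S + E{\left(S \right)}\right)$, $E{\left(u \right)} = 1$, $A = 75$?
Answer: $83028$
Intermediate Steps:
$K{\left(S \right)} = 4 + \frac{2 S \left(1 + S\right)}{3}$ ($K{\left(S \right)} = 4 + \frac{\left(S + S\right) \left(S + 1\right)}{3} = 4 + \frac{2 S \left(1 + S\right)}{3}$)
$G{\left(c \right)} = \frac{16}{3} + c^{2}$ ($G{\left(c \right)} = c c + \left(4 + \frac{2 \frac{c}{c}}{3} + \frac{2 \left(\frac{c}{c}\right)^{2}}{3}\right) = c^{2} + \left(4 + \frac{2}{3} \cdot 1 + \frac{2 \cdot 1^{2}}{3}\right) = c^{2} + \left(4 + \frac{2}{3} + \frac{2}{3} \cdot 1\right) = c^{2} + \left(4 + \frac{2}{3} + \frac{2}{3}\right) = c^{2} + \frac{16}{3} = \frac{16}{3} + c^{2}$)
$A G{\left(33 \right)} + 953 = 75 \left(\frac{16}{3} + 33^{2}\right) + 953 = 75 \left(\frac{16}{3} + 1089\right) + 953 = 75 \cdot \frac{3283}{3} + 953 = 82075 + 953 = 83028$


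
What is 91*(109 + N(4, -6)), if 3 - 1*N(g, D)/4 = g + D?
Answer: 11739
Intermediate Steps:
N(g, D) = 12 - 4*D - 4*g (N(g, D) = 12 - 4*(g + D) = 12 - 4*(D + g) = 12 + (-4*D - 4*g) = 12 - 4*D - 4*g)
91*(109 + N(4, -6)) = 91*(109 + (12 - 4*(-6) - 4*4)) = 91*(109 + (12 + 24 - 16)) = 91*(109 + 20) = 91*129 = 11739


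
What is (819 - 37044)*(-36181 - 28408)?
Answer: 2339736525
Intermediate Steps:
(819 - 37044)*(-36181 - 28408) = -36225*(-64589) = 2339736525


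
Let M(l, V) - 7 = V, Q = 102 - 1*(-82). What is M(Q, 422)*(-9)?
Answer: -3861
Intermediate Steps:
Q = 184 (Q = 102 + 82 = 184)
M(l, V) = 7 + V
M(Q, 422)*(-9) = (7 + 422)*(-9) = 429*(-9) = -3861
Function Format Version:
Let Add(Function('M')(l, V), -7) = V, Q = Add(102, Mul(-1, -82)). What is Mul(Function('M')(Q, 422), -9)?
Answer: -3861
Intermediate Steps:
Q = 184 (Q = Add(102, 82) = 184)
Function('M')(l, V) = Add(7, V)
Mul(Function('M')(Q, 422), -9) = Mul(Add(7, 422), -9) = Mul(429, -9) = -3861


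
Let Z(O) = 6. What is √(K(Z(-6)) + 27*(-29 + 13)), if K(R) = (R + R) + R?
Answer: 3*I*√46 ≈ 20.347*I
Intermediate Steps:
K(R) = 3*R (K(R) = 2*R + R = 3*R)
√(K(Z(-6)) + 27*(-29 + 13)) = √(3*6 + 27*(-29 + 13)) = √(18 + 27*(-16)) = √(18 - 432) = √(-414) = 3*I*√46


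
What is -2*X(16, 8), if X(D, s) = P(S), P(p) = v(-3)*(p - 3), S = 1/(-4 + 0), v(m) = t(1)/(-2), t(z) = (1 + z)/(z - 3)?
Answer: 13/4 ≈ 3.2500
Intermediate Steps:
t(z) = (1 + z)/(-3 + z)
v(m) = ½ (v(m) = ((1 + 1)/(-3 + 1))/(-2) = (2/(-2))*(-½) = -½*2*(-½) = -1*(-½) = ½)
S = -¼ (S = 1/(-4) = -¼ ≈ -0.25000)
P(p) = -3/2 + p/2 (P(p) = (p - 3)/2 = (-3 + p)/2 = -3/2 + p/2)
X(D, s) = -13/8 (X(D, s) = -3/2 + (½)*(-¼) = -3/2 - ⅛ = -13/8)
-2*X(16, 8) = -2*(-13/8) = 13/4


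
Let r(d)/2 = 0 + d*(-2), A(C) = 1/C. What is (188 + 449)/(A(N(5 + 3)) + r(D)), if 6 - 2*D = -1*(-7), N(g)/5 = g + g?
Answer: 7280/23 ≈ 316.52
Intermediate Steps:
N(g) = 10*g (N(g) = 5*(g + g) = 5*(2*g) = 10*g)
D = -1/2 (D = 3 - (-1)*(-7)/2 = 3 - 1/2*7 = 3 - 7/2 = -1/2 ≈ -0.50000)
r(d) = -4*d (r(d) = 2*(0 + d*(-2)) = 2*(0 - 2*d) = 2*(-2*d) = -4*d)
(188 + 449)/(A(N(5 + 3)) + r(D)) = (188 + 449)/(1/(10*(5 + 3)) - 4*(-1/2)) = 637/(1/(10*8) + 2) = 637/(1/80 + 2) = 637/(161/80) = 637*(80/161) = 7280/23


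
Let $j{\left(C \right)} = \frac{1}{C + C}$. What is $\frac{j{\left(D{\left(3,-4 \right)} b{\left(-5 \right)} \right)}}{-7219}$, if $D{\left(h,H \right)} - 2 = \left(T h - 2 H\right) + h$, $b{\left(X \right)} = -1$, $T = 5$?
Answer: $\frac{1}{404264} \approx 2.4736 \cdot 10^{-6}$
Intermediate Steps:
$D{\left(h,H \right)} = 2 - 2 H + 6 h$ ($D{\left(h,H \right)} = 2 + \left(\left(5 h - 2 H\right) + h\right) = 2 + \left(\left(- 2 H + 5 h\right) + h\right) = 2 - \left(- 6 h + 2 H\right) = 2 - 2 H + 6 h$)
$j{\left(C \right)} = \frac{1}{2 C}$
$\frac{j{\left(D{\left(3,-4 \right)} b{\left(-5 \right)} \right)}}{-7219} = \frac{\frac{1}{2} \frac{1}{\left(2 - -8 + 6 \cdot 3\right) \left(-1\right)}}{-7219} = \frac{1}{2 \left(2 + 8 + 18\right) \left(-1\right)} \left(- \frac{1}{7219}\right) = \frac{1}{2 \cdot 28 \left(-1\right)} \left(- \frac{1}{7219}\right) = \frac{1}{2 \left(-28\right)} \left(- \frac{1}{7219}\right) = \frac{1}{2} \left(- \frac{1}{28}\right) \left(- \frac{1}{7219}\right) = \left(- \frac{1}{56}\right) \left(- \frac{1}{7219}\right) = \frac{1}{404264}$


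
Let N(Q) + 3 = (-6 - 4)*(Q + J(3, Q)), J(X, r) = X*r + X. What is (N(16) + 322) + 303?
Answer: -48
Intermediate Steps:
J(X, r) = X + X*r
N(Q) = -33 - 40*Q (N(Q) = -3 + (-6 - 4)*(Q + 3*(1 + Q)) = -3 - 10*(Q + (3 + 3*Q)) = -3 - 10*(3 + 4*Q) = -3 + (-30 - 40*Q) = -33 - 40*Q)
(N(16) + 322) + 303 = ((-33 - 40*16) + 322) + 303 = ((-33 - 640) + 322) + 303 = (-673 + 322) + 303 = -351 + 303 = -48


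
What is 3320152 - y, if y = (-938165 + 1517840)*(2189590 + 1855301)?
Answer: -2344718870273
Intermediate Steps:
y = 2344722190425 (y = 579675*4044891 = 2344722190425)
3320152 - y = 3320152 - 1*2344722190425 = 3320152 - 2344722190425 = -2344718870273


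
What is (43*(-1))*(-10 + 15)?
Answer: -215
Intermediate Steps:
(43*(-1))*(-10 + 15) = -43*5 = -215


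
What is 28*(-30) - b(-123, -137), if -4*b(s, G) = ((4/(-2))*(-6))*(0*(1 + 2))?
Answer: -840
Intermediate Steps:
b(s, G) = 0 (b(s, G) = -(4/(-2))*(-6)*0*(1 + 2)/4 = -(4*(-½))*(-6)*0*3/4 = -(-2*(-6))*0/4 = -3*0 = -¼*0 = 0)
28*(-30) - b(-123, -137) = 28*(-30) - 1*0 = -840 + 0 = -840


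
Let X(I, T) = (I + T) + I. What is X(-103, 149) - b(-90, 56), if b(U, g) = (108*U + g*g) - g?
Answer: 6583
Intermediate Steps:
b(U, g) = g**2 - g + 108*U (b(U, g) = (108*U + g**2) - g = (g**2 + 108*U) - g = g**2 - g + 108*U)
X(I, T) = T + 2*I
X(-103, 149) - b(-90, 56) = (149 + 2*(-103)) - (56**2 - 1*56 + 108*(-90)) = (149 - 206) - (3136 - 56 - 9720) = -57 - 1*(-6640) = -57 + 6640 = 6583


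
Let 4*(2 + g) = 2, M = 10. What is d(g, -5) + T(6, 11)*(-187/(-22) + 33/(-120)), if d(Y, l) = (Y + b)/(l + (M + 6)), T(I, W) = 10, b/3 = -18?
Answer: 3397/44 ≈ 77.205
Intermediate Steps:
b = -54 (b = 3*(-18) = -54)
g = -3/2 (g = -2 + (¼)*2 = -2 + ½ = -3/2 ≈ -1.5000)
d(Y, l) = (-54 + Y)/(16 + l) (d(Y, l) = (Y - 54)/(l + (10 + 6)) = (-54 + Y)/(l + 16) = (-54 + Y)/(16 + l))
d(g, -5) + T(6, 11)*(-187/(-22) + 33/(-120)) = (-54 - 3/2)/(16 - 5) + 10*(-187/(-22) + 33/(-120)) = -111/2/11 + 10*(-187*(-1/22) + 33*(-1/120)) = (1/11)*(-111/2) + 10*(17/2 - 11/40) = -111/22 + 10*(329/40) = -111/22 + 329/4 = 3397/44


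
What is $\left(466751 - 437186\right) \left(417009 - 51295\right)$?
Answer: $10812334410$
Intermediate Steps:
$\left(466751 - 437186\right) \left(417009 - 51295\right) = 29565 \cdot 365714 = 10812334410$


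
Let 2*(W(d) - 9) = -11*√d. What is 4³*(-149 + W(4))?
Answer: -9664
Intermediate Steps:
W(d) = 9 - 11*√d/2 (W(d) = 9 + (-11*√d)/2 = 9 - 11*√d/2)
4³*(-149 + W(4)) = 4³*(-149 + (9 - 11*√4/2)) = 64*(-149 + (9 - 11/2*2)) = 64*(-149 + (9 - 11)) = 64*(-149 - 2) = 64*(-151) = -9664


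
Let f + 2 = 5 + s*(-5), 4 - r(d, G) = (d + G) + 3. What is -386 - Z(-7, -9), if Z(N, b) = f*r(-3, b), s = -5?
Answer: -750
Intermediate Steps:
r(d, G) = 1 - G - d (r(d, G) = 4 - ((d + G) + 3) = 4 - ((G + d) + 3) = 4 - (3 + G + d) = 4 + (-3 - G - d) = 1 - G - d)
f = 28 (f = -2 + (5 - 5*(-5)) = -2 + (5 + 25) = -2 + 30 = 28)
Z(N, b) = 112 - 28*b (Z(N, b) = 28*(1 - b - 1*(-3)) = 28*(1 - b + 3) = 28*(4 - b) = 112 - 28*b)
-386 - Z(-7, -9) = -386 - (112 - 28*(-9)) = -386 - (112 + 252) = -386 - 1*364 = -386 - 364 = -750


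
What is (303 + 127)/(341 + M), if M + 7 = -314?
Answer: 43/2 ≈ 21.500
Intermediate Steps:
M = -321 (M = -7 - 314 = -321)
(303 + 127)/(341 + M) = (303 + 127)/(341 - 321) = 430/20 = 430*(1/20) = 43/2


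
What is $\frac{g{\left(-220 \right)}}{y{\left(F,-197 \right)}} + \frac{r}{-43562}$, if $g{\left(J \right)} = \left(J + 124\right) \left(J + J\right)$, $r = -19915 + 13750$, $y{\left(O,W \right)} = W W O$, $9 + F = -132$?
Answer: $\frac{10631748835}{79458089926} \approx 0.1338$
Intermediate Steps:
$F = -141$ ($F = -9 - 132 = -141$)
$y{\left(O,W \right)} = O W^{2}$ ($y{\left(O,W \right)} = W^{2} O = O W^{2}$)
$r = -6165$
$g{\left(J \right)} = 2 J \left(124 + J\right)$ ($g{\left(J \right)} = \left(124 + J\right) 2 J = 2 J \left(124 + J\right)$)
$\frac{g{\left(-220 \right)}}{y{\left(F,-197 \right)}} + \frac{r}{-43562} = \frac{2 \left(-220\right) \left(124 - 220\right)}{\left(-141\right) \left(-197\right)^{2}} - \frac{6165}{-43562} = \frac{2 \left(-220\right) \left(-96\right)}{\left(-141\right) 38809} - - \frac{6165}{43562} = \frac{42240}{-5472069} + \frac{6165}{43562} = 42240 \left(- \frac{1}{5472069}\right) + \frac{6165}{43562} = - \frac{14080}{1824023} + \frac{6165}{43562} = \frac{10631748835}{79458089926}$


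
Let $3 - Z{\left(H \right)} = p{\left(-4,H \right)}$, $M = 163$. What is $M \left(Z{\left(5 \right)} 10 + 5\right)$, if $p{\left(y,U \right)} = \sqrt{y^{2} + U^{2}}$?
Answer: $5705 - 1630 \sqrt{41} \approx -4732.1$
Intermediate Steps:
$p{\left(y,U \right)} = \sqrt{U^{2} + y^{2}}$
$Z{\left(H \right)} = 3 - \sqrt{16 + H^{2}}$ ($Z{\left(H \right)} = 3 - \sqrt{H^{2} + \left(-4\right)^{2}} = 3 - \sqrt{H^{2} + 16} = 3 - \sqrt{16 + H^{2}}$)
$M \left(Z{\left(5 \right)} 10 + 5\right) = 163 \left(\left(3 - \sqrt{16 + 5^{2}}\right) 10 + 5\right) = 163 \left(\left(3 - \sqrt{16 + 25}\right) 10 + 5\right) = 163 \left(\left(3 - \sqrt{41}\right) 10 + 5\right) = 163 \left(\left(30 - 10 \sqrt{41}\right) + 5\right) = 163 \left(35 - 10 \sqrt{41}\right) = 5705 - 1630 \sqrt{41}$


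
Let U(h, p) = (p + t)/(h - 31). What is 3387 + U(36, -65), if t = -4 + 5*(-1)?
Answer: 16861/5 ≈ 3372.2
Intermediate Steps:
t = -9 (t = -4 - 5 = -9)
U(h, p) = (-9 + p)/(-31 + h) (U(h, p) = (p - 9)/(h - 31) = (-9 + p)/(-31 + h))
3387 + U(36, -65) = 3387 + (-9 - 65)/(-31 + 36) = 3387 - 74/5 = 16861/5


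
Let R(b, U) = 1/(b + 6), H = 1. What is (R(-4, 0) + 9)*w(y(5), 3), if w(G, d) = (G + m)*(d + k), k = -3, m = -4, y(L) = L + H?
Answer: 0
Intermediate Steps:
y(L) = 1 + L (y(L) = L + 1 = 1 + L)
R(b, U) = 1/(6 + b)
w(G, d) = (-4 + G)*(-3 + d) (w(G, d) = (G - 4)*(d - 3) = (-4 + G)*(-3 + d))
(R(-4, 0) + 9)*w(y(5), 3) = (1/(6 - 4) + 9)*(12 - 4*3 - 3*(1 + 5) + (1 + 5)*3) = (1/2 + 9)*(12 - 12 - 3*6 + 6*3) = (1/2 + 9)*(12 - 12 - 18 + 18) = (19/2)*0 = 0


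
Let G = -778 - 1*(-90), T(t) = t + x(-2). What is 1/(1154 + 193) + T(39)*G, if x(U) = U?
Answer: -34289231/1347 ≈ -25456.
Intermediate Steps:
T(t) = -2 + t (T(t) = t - 2 = -2 + t)
G = -688 (G = -778 + 90 = -688)
1/(1154 + 193) + T(39)*G = 1/(1154 + 193) + (-2 + 39)*(-688) = 1/1347 + 37*(-688) = 1/1347 - 25456 = -34289231/1347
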